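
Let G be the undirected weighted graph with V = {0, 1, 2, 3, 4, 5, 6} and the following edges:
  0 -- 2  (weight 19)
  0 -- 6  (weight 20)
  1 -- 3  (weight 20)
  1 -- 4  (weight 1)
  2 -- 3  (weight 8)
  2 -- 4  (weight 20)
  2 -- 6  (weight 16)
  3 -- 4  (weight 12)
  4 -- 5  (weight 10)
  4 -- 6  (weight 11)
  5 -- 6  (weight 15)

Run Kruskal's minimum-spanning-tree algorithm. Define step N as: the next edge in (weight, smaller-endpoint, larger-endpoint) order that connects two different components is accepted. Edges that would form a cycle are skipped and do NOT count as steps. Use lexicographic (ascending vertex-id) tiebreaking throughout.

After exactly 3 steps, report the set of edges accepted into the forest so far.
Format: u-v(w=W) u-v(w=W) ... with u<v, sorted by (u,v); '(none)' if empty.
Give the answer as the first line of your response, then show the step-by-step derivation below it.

1-4(w=1) 2-3(w=8) 4-5(w=10)

step 1: add edge 1-4 (w=1); MST = {1-4(w=1)}
step 2: add edge 2-3 (w=8); MST = {1-4(w=1) 2-3(w=8)}
step 3: add edge 4-5 (w=10); MST = {1-4(w=1) 2-3(w=8) 4-5(w=10)}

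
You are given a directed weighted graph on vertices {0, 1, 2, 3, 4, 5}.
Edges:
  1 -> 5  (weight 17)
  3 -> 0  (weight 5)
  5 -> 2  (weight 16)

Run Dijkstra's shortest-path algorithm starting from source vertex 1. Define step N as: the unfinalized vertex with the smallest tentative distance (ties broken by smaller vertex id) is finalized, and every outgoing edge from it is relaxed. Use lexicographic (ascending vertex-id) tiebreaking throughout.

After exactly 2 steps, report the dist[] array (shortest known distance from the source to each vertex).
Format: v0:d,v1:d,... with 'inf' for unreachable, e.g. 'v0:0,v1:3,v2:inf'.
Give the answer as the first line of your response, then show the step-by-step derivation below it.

v0:inf,v1:0,v2:33,v3:inf,v4:inf,v5:17

step 1: dist = v0:inf,v1:0,v2:inf,v3:inf,v4:inf,v5:17
step 2: dist = v0:inf,v1:0,v2:33,v3:inf,v4:inf,v5:17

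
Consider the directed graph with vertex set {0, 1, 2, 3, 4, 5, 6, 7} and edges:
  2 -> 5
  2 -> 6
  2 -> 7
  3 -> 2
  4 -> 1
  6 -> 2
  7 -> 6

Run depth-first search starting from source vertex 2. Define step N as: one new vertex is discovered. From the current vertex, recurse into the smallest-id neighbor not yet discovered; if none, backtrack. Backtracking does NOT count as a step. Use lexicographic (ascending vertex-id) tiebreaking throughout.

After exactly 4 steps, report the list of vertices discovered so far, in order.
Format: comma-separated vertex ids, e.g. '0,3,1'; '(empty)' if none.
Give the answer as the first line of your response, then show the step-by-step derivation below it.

2,5,6,7

step 1: discover 2; path=2; order=2
step 2: discover 5; path=2>5; order=2,5
step 3: discover 6; path=2>6; order=2,5,6
step 4: discover 7; path=2>7; order=2,5,6,7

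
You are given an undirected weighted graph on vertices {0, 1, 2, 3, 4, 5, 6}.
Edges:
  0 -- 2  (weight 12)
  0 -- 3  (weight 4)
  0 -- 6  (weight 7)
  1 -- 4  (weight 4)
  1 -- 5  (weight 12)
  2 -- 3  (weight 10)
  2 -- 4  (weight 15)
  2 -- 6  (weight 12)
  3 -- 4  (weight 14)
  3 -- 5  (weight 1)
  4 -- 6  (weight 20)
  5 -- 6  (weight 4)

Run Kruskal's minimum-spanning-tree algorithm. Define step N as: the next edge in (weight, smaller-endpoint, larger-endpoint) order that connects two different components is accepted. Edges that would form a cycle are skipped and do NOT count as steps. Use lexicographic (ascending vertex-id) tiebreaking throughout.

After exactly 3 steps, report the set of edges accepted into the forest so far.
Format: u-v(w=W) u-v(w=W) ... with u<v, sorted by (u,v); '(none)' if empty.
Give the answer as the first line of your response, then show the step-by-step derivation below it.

0-3(w=4) 1-4(w=4) 3-5(w=1)

step 1: add edge 3-5 (w=1); MST = {3-5(w=1)}
step 2: add edge 0-3 (w=4); MST = {0-3(w=4) 3-5(w=1)}
step 3: add edge 1-4 (w=4); MST = {0-3(w=4) 1-4(w=4) 3-5(w=1)}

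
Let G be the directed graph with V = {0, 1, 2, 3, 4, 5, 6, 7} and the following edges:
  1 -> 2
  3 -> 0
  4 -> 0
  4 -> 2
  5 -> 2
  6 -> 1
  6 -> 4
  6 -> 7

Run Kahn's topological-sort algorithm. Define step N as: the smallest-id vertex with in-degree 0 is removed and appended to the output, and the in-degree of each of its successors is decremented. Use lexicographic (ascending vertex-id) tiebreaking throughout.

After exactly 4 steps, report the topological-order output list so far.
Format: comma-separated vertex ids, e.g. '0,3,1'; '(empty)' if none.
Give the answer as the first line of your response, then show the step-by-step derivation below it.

3,5,6,1

step 1: output 3; order=[3]; indeg=(1,1,3,0,1,0,0,1)
step 2: output 5; order=[3,5]; indeg=(1,1,2,0,1,0,0,1)
step 3: output 6; order=[3,5,6]; indeg=(1,0,2,0,0,0,0,0)
step 4: output 1; order=[3,5,6,1]; indeg=(1,0,1,0,0,0,0,0)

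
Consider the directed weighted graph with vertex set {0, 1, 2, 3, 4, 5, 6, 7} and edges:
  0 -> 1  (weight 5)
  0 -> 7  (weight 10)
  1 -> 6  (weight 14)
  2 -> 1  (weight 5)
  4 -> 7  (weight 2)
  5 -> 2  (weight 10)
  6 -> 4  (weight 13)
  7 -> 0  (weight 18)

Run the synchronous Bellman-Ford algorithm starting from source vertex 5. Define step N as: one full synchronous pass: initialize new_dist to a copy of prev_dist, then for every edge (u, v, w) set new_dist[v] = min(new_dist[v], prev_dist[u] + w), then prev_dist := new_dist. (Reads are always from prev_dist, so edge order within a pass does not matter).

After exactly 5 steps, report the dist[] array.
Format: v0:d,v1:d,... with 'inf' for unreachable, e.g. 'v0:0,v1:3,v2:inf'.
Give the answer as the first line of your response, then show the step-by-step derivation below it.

v0:inf,v1:15,v2:10,v3:inf,v4:42,v5:0,v6:29,v7:44

step 1: dist = v0:inf,v1:inf,v2:10,v3:inf,v4:inf,v5:0,v6:inf,v7:inf
step 2: dist = v0:inf,v1:15,v2:10,v3:inf,v4:inf,v5:0,v6:inf,v7:inf
step 3: dist = v0:inf,v1:15,v2:10,v3:inf,v4:inf,v5:0,v6:29,v7:inf
step 4: dist = v0:inf,v1:15,v2:10,v3:inf,v4:42,v5:0,v6:29,v7:inf
step 5: dist = v0:inf,v1:15,v2:10,v3:inf,v4:42,v5:0,v6:29,v7:44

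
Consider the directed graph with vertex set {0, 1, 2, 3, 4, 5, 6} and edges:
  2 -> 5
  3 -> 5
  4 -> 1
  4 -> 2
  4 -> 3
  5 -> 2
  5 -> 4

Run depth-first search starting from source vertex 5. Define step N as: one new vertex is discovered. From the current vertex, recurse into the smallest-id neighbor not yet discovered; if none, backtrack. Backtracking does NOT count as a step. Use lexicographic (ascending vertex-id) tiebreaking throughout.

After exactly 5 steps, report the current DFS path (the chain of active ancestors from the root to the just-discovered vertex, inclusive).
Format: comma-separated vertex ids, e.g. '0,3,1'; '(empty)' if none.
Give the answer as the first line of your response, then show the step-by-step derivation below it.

5,4,3

step 1: discover 5; path=5; order=5
step 2: discover 2; path=5>2; order=5,2
step 3: discover 4; path=5>4; order=5,2,4
step 4: discover 1; path=5>4>1; order=5,2,4,1
step 5: discover 3; path=5>4>3; order=5,2,4,1,3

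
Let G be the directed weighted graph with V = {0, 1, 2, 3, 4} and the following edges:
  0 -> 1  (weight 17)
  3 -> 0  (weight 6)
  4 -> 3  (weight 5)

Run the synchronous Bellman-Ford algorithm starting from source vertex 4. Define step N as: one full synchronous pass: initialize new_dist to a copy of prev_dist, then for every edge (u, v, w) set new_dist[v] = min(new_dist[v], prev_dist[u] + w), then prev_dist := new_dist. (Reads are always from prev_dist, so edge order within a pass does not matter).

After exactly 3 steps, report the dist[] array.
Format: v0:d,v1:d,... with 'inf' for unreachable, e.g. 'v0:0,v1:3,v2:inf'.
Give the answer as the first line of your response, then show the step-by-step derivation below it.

v0:11,v1:28,v2:inf,v3:5,v4:0

step 1: dist = v0:inf,v1:inf,v2:inf,v3:5,v4:0
step 2: dist = v0:11,v1:inf,v2:inf,v3:5,v4:0
step 3: dist = v0:11,v1:28,v2:inf,v3:5,v4:0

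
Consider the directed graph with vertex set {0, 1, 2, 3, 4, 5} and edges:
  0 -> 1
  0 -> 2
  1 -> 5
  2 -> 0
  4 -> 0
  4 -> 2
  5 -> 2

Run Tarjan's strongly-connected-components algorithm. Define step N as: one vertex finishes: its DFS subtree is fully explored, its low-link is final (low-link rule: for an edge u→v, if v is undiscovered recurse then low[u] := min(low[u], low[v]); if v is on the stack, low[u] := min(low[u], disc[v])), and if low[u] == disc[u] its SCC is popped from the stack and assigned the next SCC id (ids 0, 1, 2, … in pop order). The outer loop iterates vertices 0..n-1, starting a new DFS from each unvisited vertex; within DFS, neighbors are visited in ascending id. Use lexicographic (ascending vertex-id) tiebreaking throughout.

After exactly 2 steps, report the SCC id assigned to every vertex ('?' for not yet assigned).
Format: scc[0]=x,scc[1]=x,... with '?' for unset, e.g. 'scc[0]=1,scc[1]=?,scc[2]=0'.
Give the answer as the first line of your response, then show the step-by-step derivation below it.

scc[0]=?,scc[1]=?,scc[2]=?,scc[3]=?,scc[4]=?,scc[5]=?

step 1: low=(low[0]=0,low[1]=1,low[2]=0,low[3]=?,low[4]=?,low[5]=2); scc=(scc[0]=?,scc[1]=?,scc[2]=?,scc[3]=?,scc[4]=?,scc[5]=?)
step 2: low=(low[0]=0,low[1]=1,low[2]=0,low[3]=?,low[4]=?,low[5]=0); scc=(scc[0]=?,scc[1]=?,scc[2]=?,scc[3]=?,scc[4]=?,scc[5]=?)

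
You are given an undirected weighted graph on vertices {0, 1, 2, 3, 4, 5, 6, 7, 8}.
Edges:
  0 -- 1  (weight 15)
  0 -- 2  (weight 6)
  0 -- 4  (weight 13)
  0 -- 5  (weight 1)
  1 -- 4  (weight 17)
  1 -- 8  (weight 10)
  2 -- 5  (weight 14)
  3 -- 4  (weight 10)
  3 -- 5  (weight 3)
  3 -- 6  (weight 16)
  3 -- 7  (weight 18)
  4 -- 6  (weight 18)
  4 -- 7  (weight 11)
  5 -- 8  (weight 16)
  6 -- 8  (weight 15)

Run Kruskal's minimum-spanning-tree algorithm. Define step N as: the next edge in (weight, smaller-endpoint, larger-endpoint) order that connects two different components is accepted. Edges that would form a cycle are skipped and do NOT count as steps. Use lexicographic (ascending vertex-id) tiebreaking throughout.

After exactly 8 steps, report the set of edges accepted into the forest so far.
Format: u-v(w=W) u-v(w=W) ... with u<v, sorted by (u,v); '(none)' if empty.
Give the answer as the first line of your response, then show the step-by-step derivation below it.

0-1(w=15) 0-2(w=6) 0-5(w=1) 1-8(w=10) 3-4(w=10) 3-5(w=3) 4-7(w=11) 6-8(w=15)

step 1: add edge 0-5 (w=1); MST = {0-5(w=1)}
step 2: add edge 3-5 (w=3); MST = {0-5(w=1) 3-5(w=3)}
step 3: add edge 0-2 (w=6); MST = {0-2(w=6) 0-5(w=1) 3-5(w=3)}
step 4: add edge 1-8 (w=10); MST = {0-2(w=6) 0-5(w=1) 1-8(w=10) 3-5(w=3)}
step 5: add edge 3-4 (w=10); MST = {0-2(w=6) 0-5(w=1) 1-8(w=10) 3-4(w=10) 3-5(w=3)}
step 6: add edge 4-7 (w=11); MST = {0-2(w=6) 0-5(w=1) 1-8(w=10) 3-4(w=10) 3-5(w=3) 4-7(w=11)}
step 7: add edge 0-1 (w=15); MST = {0-1(w=15) 0-2(w=6) 0-5(w=1) 1-8(w=10) 3-4(w=10) 3-5(w=3) 4-7(w=11)}
step 8: add edge 6-8 (w=15); MST = {0-1(w=15) 0-2(w=6) 0-5(w=1) 1-8(w=10) 3-4(w=10) 3-5(w=3) 4-7(w=11) 6-8(w=15)}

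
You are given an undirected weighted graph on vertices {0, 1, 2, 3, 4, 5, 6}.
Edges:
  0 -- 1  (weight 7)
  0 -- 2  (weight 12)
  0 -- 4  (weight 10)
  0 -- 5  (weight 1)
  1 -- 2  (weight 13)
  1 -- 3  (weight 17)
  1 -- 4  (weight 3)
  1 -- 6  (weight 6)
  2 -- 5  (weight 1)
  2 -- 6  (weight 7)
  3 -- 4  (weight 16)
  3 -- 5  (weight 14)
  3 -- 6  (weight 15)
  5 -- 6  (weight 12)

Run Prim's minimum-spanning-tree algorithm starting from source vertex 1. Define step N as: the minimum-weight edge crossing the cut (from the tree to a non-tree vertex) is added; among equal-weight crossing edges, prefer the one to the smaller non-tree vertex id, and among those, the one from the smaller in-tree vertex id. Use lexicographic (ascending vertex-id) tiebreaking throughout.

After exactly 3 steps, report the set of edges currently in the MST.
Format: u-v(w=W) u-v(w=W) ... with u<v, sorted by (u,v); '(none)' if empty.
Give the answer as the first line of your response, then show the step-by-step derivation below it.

0-1(w=7) 1-4(w=3) 1-6(w=6)

step 1: add edge 1-4 (w=3); MST = {1-4(w=3)}
step 2: add edge 1-6 (w=6); MST = {1-4(w=3) 1-6(w=6)}
step 3: add edge 0-1 (w=7); MST = {0-1(w=7) 1-4(w=3) 1-6(w=6)}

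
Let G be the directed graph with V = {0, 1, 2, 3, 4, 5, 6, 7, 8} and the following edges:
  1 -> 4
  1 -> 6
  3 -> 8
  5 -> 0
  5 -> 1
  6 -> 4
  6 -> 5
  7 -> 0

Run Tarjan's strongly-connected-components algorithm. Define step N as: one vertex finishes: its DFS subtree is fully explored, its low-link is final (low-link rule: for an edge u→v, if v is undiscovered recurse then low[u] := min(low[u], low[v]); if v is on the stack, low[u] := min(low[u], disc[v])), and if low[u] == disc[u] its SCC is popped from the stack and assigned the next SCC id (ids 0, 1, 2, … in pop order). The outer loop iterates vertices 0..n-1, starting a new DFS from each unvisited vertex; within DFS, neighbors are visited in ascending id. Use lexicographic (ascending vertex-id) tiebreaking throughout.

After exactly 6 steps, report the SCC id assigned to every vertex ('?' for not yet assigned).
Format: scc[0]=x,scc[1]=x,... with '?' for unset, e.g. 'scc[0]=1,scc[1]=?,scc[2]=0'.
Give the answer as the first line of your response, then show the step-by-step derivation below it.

scc[0]=0,scc[1]=2,scc[2]=3,scc[3]=?,scc[4]=1,scc[5]=2,scc[6]=2,scc[7]=?,scc[8]=?

step 1: low=(low[0]=0,low[1]=?,low[2]=?,low[3]=?,low[4]=?,low[5]=?,low[6]=?,low[7]=?,low[8]=?); scc=(scc[0]=0,scc[1]=?,scc[2]=?,scc[3]=?,scc[4]=?,scc[5]=?,scc[6]=?,scc[7]=?,scc[8]=?)
step 2: low=(low[0]=0,low[1]=1,low[2]=?,low[3]=?,low[4]=2,low[5]=?,low[6]=?,low[7]=?,low[8]=?); scc=(scc[0]=0,scc[1]=?,scc[2]=?,scc[3]=?,scc[4]=1,scc[5]=?,scc[6]=?,scc[7]=?,scc[8]=?)
step 3: low=(low[0]=0,low[1]=1,low[2]=?,low[3]=?,low[4]=2,low[5]=1,low[6]=3,low[7]=?,low[8]=?); scc=(scc[0]=0,scc[1]=?,scc[2]=?,scc[3]=?,scc[4]=1,scc[5]=?,scc[6]=?,scc[7]=?,scc[8]=?)
step 4: low=(low[0]=0,low[1]=1,low[2]=?,low[3]=?,low[4]=2,low[5]=1,low[6]=1,low[7]=?,low[8]=?); scc=(scc[0]=0,scc[1]=?,scc[2]=?,scc[3]=?,scc[4]=1,scc[5]=?,scc[6]=?,scc[7]=?,scc[8]=?)
step 5: low=(low[0]=0,low[1]=1,low[2]=?,low[3]=?,low[4]=2,low[5]=1,low[6]=1,low[7]=?,low[8]=?); scc=(scc[0]=0,scc[1]=2,scc[2]=?,scc[3]=?,scc[4]=1,scc[5]=2,scc[6]=2,scc[7]=?,scc[8]=?)
step 6: low=(low[0]=0,low[1]=1,low[2]=5,low[3]=?,low[4]=2,low[5]=1,low[6]=1,low[7]=?,low[8]=?); scc=(scc[0]=0,scc[1]=2,scc[2]=3,scc[3]=?,scc[4]=1,scc[5]=2,scc[6]=2,scc[7]=?,scc[8]=?)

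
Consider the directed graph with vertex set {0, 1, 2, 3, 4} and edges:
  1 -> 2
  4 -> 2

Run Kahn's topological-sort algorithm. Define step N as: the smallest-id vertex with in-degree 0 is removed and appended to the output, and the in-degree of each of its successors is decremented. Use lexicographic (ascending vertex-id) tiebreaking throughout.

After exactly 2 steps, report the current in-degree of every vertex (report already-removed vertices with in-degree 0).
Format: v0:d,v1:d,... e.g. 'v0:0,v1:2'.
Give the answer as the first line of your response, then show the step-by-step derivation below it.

v0:0,v1:0,v2:1,v3:0,v4:0

step 1: output 0; order=[0]; indeg=(0,0,2,0,0)
step 2: output 1; order=[0,1]; indeg=(0,0,1,0,0)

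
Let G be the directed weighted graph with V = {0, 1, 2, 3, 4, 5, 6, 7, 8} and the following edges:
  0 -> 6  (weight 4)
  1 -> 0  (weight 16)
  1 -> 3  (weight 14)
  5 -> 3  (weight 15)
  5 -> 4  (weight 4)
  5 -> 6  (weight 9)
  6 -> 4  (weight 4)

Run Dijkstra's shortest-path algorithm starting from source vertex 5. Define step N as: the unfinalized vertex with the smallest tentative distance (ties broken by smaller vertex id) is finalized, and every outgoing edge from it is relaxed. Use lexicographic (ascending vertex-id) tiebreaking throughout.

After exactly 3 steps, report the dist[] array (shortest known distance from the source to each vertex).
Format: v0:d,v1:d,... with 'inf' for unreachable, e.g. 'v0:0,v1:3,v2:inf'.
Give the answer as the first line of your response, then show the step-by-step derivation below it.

v0:inf,v1:inf,v2:inf,v3:15,v4:4,v5:0,v6:9,v7:inf,v8:inf

step 1: dist = v0:inf,v1:inf,v2:inf,v3:15,v4:4,v5:0,v6:9,v7:inf,v8:inf
step 2: dist = v0:inf,v1:inf,v2:inf,v3:15,v4:4,v5:0,v6:9,v7:inf,v8:inf
step 3: dist = v0:inf,v1:inf,v2:inf,v3:15,v4:4,v5:0,v6:9,v7:inf,v8:inf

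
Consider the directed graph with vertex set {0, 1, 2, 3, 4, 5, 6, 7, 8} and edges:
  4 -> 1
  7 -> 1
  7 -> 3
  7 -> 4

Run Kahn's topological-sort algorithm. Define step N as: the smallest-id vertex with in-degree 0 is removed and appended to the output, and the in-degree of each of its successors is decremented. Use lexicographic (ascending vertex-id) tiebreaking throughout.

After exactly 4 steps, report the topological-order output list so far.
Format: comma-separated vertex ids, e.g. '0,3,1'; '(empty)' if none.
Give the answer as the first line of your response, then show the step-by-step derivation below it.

0,2,5,6

step 1: output 0; order=[0]; indeg=(0,2,0,1,1,0,0,0,0)
step 2: output 2; order=[0,2]; indeg=(0,2,0,1,1,0,0,0,0)
step 3: output 5; order=[0,2,5]; indeg=(0,2,0,1,1,0,0,0,0)
step 4: output 6; order=[0,2,5,6]; indeg=(0,2,0,1,1,0,0,0,0)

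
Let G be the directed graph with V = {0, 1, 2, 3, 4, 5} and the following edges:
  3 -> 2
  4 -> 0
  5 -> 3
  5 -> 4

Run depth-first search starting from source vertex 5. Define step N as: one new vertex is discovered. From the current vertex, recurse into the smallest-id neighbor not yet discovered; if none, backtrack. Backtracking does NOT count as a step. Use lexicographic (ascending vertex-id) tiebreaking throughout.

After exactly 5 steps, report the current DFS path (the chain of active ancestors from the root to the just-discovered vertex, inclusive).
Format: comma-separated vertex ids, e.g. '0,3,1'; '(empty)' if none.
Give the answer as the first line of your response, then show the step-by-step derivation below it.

5,4,0

step 1: discover 5; path=5; order=5
step 2: discover 3; path=5>3; order=5,3
step 3: discover 2; path=5>3>2; order=5,3,2
step 4: discover 4; path=5>4; order=5,3,2,4
step 5: discover 0; path=5>4>0; order=5,3,2,4,0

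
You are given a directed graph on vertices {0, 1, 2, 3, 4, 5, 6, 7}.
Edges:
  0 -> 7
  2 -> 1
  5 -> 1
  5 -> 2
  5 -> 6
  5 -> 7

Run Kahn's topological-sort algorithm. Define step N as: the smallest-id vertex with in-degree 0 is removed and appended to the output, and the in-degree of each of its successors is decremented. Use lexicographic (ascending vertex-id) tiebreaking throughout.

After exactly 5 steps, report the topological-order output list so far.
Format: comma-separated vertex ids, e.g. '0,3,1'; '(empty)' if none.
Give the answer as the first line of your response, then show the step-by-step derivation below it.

0,3,4,5,2

step 1: output 0; order=[0]; indeg=(0,2,1,0,0,0,1,1)
step 2: output 3; order=[0,3]; indeg=(0,2,1,0,0,0,1,1)
step 3: output 4; order=[0,3,4]; indeg=(0,2,1,0,0,0,1,1)
step 4: output 5; order=[0,3,4,5]; indeg=(0,1,0,0,0,0,0,0)
step 5: output 2; order=[0,3,4,5,2]; indeg=(0,0,0,0,0,0,0,0)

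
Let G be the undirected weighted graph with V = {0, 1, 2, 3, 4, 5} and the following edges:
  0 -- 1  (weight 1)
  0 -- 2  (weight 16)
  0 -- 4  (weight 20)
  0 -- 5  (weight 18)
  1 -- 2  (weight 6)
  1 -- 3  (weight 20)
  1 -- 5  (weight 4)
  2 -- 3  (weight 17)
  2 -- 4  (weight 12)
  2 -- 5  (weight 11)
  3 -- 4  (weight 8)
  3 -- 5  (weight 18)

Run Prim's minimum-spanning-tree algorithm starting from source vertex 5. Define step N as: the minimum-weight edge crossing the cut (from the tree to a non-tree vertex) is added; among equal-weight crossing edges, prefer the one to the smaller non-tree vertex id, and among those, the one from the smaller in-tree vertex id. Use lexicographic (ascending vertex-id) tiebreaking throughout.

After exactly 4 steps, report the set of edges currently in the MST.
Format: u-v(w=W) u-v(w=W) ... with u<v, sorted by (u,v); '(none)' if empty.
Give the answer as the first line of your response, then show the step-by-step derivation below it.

0-1(w=1) 1-2(w=6) 1-5(w=4) 2-4(w=12)

step 1: add edge 1-5 (w=4); MST = {1-5(w=4)}
step 2: add edge 0-1 (w=1); MST = {0-1(w=1) 1-5(w=4)}
step 3: add edge 1-2 (w=6); MST = {0-1(w=1) 1-2(w=6) 1-5(w=4)}
step 4: add edge 2-4 (w=12); MST = {0-1(w=1) 1-2(w=6) 1-5(w=4) 2-4(w=12)}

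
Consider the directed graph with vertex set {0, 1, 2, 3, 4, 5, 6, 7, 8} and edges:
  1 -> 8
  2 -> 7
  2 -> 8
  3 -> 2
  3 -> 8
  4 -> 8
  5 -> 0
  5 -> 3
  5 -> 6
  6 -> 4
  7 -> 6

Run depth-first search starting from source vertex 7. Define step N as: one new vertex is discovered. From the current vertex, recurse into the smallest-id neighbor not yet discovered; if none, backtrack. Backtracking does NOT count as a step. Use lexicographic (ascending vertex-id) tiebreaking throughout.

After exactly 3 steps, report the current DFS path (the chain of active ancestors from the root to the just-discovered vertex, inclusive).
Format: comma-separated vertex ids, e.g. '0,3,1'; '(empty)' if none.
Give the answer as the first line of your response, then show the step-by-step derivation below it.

7,6,4

step 1: discover 7; path=7; order=7
step 2: discover 6; path=7>6; order=7,6
step 3: discover 4; path=7>6>4; order=7,6,4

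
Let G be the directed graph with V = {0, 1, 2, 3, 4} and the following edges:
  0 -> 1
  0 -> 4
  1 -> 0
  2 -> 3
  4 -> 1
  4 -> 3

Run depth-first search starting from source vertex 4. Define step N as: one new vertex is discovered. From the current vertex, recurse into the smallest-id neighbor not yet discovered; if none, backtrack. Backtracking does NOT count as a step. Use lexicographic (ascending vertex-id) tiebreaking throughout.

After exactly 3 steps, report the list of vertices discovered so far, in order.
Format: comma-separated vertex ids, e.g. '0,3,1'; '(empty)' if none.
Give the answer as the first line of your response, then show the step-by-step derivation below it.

4,1,0

step 1: discover 4; path=4; order=4
step 2: discover 1; path=4>1; order=4,1
step 3: discover 0; path=4>1>0; order=4,1,0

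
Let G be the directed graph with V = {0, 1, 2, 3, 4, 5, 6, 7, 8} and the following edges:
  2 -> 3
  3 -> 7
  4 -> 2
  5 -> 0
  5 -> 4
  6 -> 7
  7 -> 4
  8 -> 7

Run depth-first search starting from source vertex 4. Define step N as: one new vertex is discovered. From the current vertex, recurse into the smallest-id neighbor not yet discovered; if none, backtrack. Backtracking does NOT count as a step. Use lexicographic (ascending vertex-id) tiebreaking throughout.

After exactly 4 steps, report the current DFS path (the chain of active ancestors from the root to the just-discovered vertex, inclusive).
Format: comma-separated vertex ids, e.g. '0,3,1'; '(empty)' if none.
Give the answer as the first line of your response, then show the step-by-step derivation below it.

4,2,3,7

step 1: discover 4; path=4; order=4
step 2: discover 2; path=4>2; order=4,2
step 3: discover 3; path=4>2>3; order=4,2,3
step 4: discover 7; path=4>2>3>7; order=4,2,3,7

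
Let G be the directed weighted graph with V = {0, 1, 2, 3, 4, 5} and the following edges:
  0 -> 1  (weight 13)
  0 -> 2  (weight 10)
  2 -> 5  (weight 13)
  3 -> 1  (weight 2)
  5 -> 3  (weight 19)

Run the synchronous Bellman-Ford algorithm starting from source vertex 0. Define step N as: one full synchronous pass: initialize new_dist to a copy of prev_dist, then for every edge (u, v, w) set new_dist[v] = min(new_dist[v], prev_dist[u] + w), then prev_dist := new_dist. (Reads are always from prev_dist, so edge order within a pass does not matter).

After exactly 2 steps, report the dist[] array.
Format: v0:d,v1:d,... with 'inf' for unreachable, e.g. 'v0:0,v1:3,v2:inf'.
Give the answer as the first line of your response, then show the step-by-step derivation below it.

v0:0,v1:13,v2:10,v3:inf,v4:inf,v5:23

step 1: dist = v0:0,v1:13,v2:10,v3:inf,v4:inf,v5:inf
step 2: dist = v0:0,v1:13,v2:10,v3:inf,v4:inf,v5:23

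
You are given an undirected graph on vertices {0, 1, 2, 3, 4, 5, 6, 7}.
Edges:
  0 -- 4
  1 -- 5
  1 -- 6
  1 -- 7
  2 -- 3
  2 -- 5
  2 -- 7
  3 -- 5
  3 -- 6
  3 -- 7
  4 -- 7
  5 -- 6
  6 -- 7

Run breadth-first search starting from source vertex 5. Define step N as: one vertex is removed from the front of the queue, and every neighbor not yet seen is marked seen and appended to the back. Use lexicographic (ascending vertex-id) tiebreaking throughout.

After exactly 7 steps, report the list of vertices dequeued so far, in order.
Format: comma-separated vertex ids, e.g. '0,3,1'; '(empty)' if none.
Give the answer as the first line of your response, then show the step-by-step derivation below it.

5,1,2,3,6,7,4

step 1: dequeue 5; queue=[1,2,3,6]; order=5
step 2: dequeue 1; queue=[2,3,6,7]; order=5,1
step 3: dequeue 2; queue=[3,6,7]; order=5,1,2
step 4: dequeue 3; queue=[6,7]; order=5,1,2,3
step 5: dequeue 6; queue=[7]; order=5,1,2,3,6
step 6: dequeue 7; queue=[4]; order=5,1,2,3,6,7
step 7: dequeue 4; queue=[0]; order=5,1,2,3,6,7,4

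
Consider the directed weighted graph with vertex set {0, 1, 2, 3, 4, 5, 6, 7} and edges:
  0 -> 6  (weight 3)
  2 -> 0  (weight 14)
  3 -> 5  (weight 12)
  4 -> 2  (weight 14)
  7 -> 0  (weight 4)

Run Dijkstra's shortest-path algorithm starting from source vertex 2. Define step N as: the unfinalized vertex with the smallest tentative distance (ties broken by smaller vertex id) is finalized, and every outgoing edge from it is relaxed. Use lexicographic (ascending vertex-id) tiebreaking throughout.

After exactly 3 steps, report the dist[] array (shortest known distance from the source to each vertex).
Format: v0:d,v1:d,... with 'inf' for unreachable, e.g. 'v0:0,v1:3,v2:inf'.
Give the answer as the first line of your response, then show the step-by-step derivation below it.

v0:14,v1:inf,v2:0,v3:inf,v4:inf,v5:inf,v6:17,v7:inf

step 1: dist = v0:14,v1:inf,v2:0,v3:inf,v4:inf,v5:inf,v6:inf,v7:inf
step 2: dist = v0:14,v1:inf,v2:0,v3:inf,v4:inf,v5:inf,v6:17,v7:inf
step 3: dist = v0:14,v1:inf,v2:0,v3:inf,v4:inf,v5:inf,v6:17,v7:inf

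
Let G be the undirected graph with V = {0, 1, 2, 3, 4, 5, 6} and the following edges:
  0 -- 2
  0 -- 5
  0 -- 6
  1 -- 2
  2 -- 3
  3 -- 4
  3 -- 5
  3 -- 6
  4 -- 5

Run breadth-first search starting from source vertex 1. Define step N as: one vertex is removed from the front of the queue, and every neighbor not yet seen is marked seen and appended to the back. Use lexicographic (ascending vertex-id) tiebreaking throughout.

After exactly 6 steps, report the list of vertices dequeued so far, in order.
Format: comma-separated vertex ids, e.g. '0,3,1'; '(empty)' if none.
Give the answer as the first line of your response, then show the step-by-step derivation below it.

1,2,0,3,5,6

step 1: dequeue 1; queue=[2]; order=1
step 2: dequeue 2; queue=[0,3]; order=1,2
step 3: dequeue 0; queue=[3,5,6]; order=1,2,0
step 4: dequeue 3; queue=[5,6,4]; order=1,2,0,3
step 5: dequeue 5; queue=[6,4]; order=1,2,0,3,5
step 6: dequeue 6; queue=[4]; order=1,2,0,3,5,6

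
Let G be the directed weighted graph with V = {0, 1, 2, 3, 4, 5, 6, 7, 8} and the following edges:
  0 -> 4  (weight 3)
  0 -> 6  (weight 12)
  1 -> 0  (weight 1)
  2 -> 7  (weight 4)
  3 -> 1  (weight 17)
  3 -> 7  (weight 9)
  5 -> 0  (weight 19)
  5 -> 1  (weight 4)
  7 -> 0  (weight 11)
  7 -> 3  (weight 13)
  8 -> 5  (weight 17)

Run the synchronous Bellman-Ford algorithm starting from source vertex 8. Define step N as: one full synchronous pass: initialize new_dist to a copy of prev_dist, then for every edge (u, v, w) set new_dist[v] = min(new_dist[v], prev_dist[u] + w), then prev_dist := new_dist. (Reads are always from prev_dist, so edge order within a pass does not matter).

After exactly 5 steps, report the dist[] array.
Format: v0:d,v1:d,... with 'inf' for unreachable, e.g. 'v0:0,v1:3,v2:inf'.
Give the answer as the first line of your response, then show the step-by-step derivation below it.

v0:22,v1:21,v2:inf,v3:inf,v4:25,v5:17,v6:34,v7:inf,v8:0

step 1: dist = v0:inf,v1:inf,v2:inf,v3:inf,v4:inf,v5:17,v6:inf,v7:inf,v8:0
step 2: dist = v0:36,v1:21,v2:inf,v3:inf,v4:inf,v5:17,v6:inf,v7:inf,v8:0
step 3: dist = v0:22,v1:21,v2:inf,v3:inf,v4:39,v5:17,v6:48,v7:inf,v8:0
step 4: dist = v0:22,v1:21,v2:inf,v3:inf,v4:25,v5:17,v6:34,v7:inf,v8:0
step 5: dist = v0:22,v1:21,v2:inf,v3:inf,v4:25,v5:17,v6:34,v7:inf,v8:0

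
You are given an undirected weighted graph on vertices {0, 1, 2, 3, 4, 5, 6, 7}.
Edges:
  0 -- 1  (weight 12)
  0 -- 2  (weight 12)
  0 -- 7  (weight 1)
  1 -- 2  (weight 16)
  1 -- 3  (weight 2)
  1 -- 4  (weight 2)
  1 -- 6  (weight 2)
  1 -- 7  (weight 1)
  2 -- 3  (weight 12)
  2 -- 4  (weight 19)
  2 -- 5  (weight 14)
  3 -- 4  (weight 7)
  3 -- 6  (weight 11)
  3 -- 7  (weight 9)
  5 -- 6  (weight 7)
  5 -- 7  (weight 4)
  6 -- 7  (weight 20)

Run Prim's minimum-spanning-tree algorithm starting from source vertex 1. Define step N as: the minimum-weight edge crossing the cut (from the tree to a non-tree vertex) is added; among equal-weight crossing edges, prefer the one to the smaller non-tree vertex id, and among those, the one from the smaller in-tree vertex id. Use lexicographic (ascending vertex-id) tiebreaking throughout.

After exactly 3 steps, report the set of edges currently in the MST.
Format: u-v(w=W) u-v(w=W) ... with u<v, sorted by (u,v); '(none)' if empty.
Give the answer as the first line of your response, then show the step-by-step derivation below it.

0-7(w=1) 1-3(w=2) 1-7(w=1)

step 1: add edge 1-7 (w=1); MST = {1-7(w=1)}
step 2: add edge 0-7 (w=1); MST = {0-7(w=1) 1-7(w=1)}
step 3: add edge 1-3 (w=2); MST = {0-7(w=1) 1-3(w=2) 1-7(w=1)}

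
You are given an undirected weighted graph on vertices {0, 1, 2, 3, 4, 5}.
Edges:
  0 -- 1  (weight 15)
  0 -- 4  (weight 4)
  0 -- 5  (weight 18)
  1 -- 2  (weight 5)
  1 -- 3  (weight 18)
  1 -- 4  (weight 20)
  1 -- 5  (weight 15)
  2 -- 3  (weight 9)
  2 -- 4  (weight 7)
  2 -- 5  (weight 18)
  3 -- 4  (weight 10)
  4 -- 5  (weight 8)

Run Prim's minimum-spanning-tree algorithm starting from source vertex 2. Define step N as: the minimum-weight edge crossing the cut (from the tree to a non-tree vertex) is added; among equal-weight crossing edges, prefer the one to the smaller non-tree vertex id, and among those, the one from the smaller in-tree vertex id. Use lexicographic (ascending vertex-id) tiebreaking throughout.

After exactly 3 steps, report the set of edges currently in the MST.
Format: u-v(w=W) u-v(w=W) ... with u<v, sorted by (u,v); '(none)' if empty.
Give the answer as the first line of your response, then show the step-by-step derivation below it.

0-4(w=4) 1-2(w=5) 2-4(w=7)

step 1: add edge 1-2 (w=5); MST = {1-2(w=5)}
step 2: add edge 2-4 (w=7); MST = {1-2(w=5) 2-4(w=7)}
step 3: add edge 0-4 (w=4); MST = {0-4(w=4) 1-2(w=5) 2-4(w=7)}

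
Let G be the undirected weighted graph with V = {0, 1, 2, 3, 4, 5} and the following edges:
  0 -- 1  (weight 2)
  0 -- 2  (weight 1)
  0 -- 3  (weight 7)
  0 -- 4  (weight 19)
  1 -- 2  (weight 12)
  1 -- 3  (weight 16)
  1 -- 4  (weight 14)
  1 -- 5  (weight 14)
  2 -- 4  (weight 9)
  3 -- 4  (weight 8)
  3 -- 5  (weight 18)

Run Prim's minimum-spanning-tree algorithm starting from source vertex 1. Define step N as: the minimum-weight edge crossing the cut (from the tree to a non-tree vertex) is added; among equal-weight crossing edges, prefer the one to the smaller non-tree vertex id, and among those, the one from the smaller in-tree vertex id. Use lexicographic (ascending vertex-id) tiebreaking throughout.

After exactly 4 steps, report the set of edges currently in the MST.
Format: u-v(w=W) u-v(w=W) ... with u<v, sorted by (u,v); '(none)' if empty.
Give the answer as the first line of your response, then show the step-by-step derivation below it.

0-1(w=2) 0-2(w=1) 0-3(w=7) 3-4(w=8)

step 1: add edge 0-1 (w=2); MST = {0-1(w=2)}
step 2: add edge 0-2 (w=1); MST = {0-1(w=2) 0-2(w=1)}
step 3: add edge 0-3 (w=7); MST = {0-1(w=2) 0-2(w=1) 0-3(w=7)}
step 4: add edge 3-4 (w=8); MST = {0-1(w=2) 0-2(w=1) 0-3(w=7) 3-4(w=8)}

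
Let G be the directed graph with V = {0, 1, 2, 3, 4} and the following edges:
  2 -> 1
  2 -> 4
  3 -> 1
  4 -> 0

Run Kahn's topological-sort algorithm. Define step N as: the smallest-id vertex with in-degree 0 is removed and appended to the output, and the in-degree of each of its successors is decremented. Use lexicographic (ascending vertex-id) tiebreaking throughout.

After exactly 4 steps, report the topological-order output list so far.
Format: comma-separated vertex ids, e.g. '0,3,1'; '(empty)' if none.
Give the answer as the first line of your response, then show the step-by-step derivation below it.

2,3,1,4

step 1: output 2; order=[2]; indeg=(1,1,0,0,0)
step 2: output 3; order=[2,3]; indeg=(1,0,0,0,0)
step 3: output 1; order=[2,3,1]; indeg=(1,0,0,0,0)
step 4: output 4; order=[2,3,1,4]; indeg=(0,0,0,0,0)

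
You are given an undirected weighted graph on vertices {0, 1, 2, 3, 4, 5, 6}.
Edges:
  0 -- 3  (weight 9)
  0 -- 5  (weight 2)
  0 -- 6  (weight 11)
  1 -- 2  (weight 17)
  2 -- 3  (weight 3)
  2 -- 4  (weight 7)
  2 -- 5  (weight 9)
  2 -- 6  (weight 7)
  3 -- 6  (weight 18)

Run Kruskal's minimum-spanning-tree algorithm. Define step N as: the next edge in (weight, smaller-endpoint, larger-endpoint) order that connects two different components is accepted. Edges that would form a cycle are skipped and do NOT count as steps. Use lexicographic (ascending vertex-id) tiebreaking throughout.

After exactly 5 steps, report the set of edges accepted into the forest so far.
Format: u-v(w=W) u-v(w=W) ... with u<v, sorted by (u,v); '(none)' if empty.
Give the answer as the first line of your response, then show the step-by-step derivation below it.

0-3(w=9) 0-5(w=2) 2-3(w=3) 2-4(w=7) 2-6(w=7)

step 1: add edge 0-5 (w=2); MST = {0-5(w=2)}
step 2: add edge 2-3 (w=3); MST = {0-5(w=2) 2-3(w=3)}
step 3: add edge 2-4 (w=7); MST = {0-5(w=2) 2-3(w=3) 2-4(w=7)}
step 4: add edge 2-6 (w=7); MST = {0-5(w=2) 2-3(w=3) 2-4(w=7) 2-6(w=7)}
step 5: add edge 0-3 (w=9); MST = {0-3(w=9) 0-5(w=2) 2-3(w=3) 2-4(w=7) 2-6(w=7)}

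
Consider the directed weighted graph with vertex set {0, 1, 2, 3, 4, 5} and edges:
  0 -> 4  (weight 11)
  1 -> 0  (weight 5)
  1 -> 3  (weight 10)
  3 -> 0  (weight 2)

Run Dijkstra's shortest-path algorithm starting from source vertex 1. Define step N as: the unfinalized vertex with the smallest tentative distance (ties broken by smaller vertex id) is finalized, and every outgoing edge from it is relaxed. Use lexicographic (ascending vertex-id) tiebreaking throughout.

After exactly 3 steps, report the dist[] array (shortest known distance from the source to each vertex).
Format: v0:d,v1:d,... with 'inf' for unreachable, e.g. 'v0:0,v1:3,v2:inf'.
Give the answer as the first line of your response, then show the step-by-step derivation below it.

v0:5,v1:0,v2:inf,v3:10,v4:16,v5:inf

step 1: dist = v0:5,v1:0,v2:inf,v3:10,v4:inf,v5:inf
step 2: dist = v0:5,v1:0,v2:inf,v3:10,v4:16,v5:inf
step 3: dist = v0:5,v1:0,v2:inf,v3:10,v4:16,v5:inf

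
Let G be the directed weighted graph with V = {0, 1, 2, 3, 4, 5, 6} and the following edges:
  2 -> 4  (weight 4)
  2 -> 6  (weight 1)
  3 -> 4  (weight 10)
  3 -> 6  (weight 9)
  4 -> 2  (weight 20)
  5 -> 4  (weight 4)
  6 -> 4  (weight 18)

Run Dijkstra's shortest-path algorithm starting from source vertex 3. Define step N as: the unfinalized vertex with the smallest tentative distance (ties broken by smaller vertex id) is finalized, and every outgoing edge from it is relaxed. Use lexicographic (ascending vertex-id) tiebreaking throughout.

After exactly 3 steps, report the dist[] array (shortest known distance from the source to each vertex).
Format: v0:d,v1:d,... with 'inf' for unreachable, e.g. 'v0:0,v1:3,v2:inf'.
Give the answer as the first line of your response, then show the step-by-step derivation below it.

v0:inf,v1:inf,v2:30,v3:0,v4:10,v5:inf,v6:9

step 1: dist = v0:inf,v1:inf,v2:inf,v3:0,v4:10,v5:inf,v6:9
step 2: dist = v0:inf,v1:inf,v2:inf,v3:0,v4:10,v5:inf,v6:9
step 3: dist = v0:inf,v1:inf,v2:30,v3:0,v4:10,v5:inf,v6:9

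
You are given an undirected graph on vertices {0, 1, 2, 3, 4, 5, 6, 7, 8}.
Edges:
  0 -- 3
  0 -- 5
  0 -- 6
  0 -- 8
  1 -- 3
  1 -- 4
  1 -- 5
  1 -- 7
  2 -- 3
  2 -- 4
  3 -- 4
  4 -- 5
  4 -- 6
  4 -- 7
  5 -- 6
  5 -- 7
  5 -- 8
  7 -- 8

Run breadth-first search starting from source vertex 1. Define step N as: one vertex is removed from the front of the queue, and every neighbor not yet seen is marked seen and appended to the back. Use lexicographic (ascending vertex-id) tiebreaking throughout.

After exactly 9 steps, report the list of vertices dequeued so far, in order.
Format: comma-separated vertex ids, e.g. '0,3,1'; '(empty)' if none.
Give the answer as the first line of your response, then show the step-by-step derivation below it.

1,3,4,5,7,0,2,6,8

step 1: dequeue 1; queue=[3,4,5,7]; order=1
step 2: dequeue 3; queue=[4,5,7,0,2]; order=1,3
step 3: dequeue 4; queue=[5,7,0,2,6]; order=1,3,4
step 4: dequeue 5; queue=[7,0,2,6,8]; order=1,3,4,5
step 5: dequeue 7; queue=[0,2,6,8]; order=1,3,4,5,7
step 6: dequeue 0; queue=[2,6,8]; order=1,3,4,5,7,0
step 7: dequeue 2; queue=[6,8]; order=1,3,4,5,7,0,2
step 8: dequeue 6; queue=[8]; order=1,3,4,5,7,0,2,6
step 9: dequeue 8; queue=[(empty)]; order=1,3,4,5,7,0,2,6,8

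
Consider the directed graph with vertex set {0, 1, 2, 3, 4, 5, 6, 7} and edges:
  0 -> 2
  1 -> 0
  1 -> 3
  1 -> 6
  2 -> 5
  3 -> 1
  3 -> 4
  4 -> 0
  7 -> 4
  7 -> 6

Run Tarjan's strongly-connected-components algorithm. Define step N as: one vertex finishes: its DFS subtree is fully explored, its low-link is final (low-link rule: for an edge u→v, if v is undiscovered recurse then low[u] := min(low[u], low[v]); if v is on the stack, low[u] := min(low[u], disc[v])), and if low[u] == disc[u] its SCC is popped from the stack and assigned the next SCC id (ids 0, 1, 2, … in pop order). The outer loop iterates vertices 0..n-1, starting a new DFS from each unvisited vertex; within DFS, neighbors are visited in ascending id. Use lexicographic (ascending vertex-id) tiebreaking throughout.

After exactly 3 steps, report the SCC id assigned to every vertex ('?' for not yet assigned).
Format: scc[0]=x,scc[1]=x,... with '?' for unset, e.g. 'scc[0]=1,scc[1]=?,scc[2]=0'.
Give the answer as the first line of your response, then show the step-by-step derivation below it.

scc[0]=2,scc[1]=?,scc[2]=1,scc[3]=?,scc[4]=?,scc[5]=0,scc[6]=?,scc[7]=?

step 1: low=(low[0]=0,low[1]=?,low[2]=1,low[3]=?,low[4]=?,low[5]=2,low[6]=?,low[7]=?); scc=(scc[0]=?,scc[1]=?,scc[2]=?,scc[3]=?,scc[4]=?,scc[5]=0,scc[6]=?,scc[7]=?)
step 2: low=(low[0]=0,low[1]=?,low[2]=1,low[3]=?,low[4]=?,low[5]=2,low[6]=?,low[7]=?); scc=(scc[0]=?,scc[1]=?,scc[2]=1,scc[3]=?,scc[4]=?,scc[5]=0,scc[6]=?,scc[7]=?)
step 3: low=(low[0]=0,low[1]=?,low[2]=1,low[3]=?,low[4]=?,low[5]=2,low[6]=?,low[7]=?); scc=(scc[0]=2,scc[1]=?,scc[2]=1,scc[3]=?,scc[4]=?,scc[5]=0,scc[6]=?,scc[7]=?)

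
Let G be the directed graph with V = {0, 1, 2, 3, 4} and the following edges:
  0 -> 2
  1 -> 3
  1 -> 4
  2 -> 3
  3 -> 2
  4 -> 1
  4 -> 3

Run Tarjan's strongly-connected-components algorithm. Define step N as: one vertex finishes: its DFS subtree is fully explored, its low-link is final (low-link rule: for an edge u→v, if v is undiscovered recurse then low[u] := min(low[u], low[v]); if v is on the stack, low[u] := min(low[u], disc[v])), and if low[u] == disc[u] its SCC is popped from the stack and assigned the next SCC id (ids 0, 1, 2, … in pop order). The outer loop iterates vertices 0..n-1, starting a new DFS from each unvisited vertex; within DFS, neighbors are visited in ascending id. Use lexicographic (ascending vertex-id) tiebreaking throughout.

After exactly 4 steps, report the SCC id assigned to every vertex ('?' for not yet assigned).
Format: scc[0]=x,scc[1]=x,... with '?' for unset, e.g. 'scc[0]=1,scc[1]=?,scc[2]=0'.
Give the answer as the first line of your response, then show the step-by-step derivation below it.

scc[0]=1,scc[1]=?,scc[2]=0,scc[3]=0,scc[4]=?

step 1: low=(low[0]=0,low[1]=?,low[2]=1,low[3]=1,low[4]=?); scc=(scc[0]=?,scc[1]=?,scc[2]=?,scc[3]=?,scc[4]=?)
step 2: low=(low[0]=0,low[1]=?,low[2]=1,low[3]=1,low[4]=?); scc=(scc[0]=?,scc[1]=?,scc[2]=0,scc[3]=0,scc[4]=?)
step 3: low=(low[0]=0,low[1]=?,low[2]=1,low[3]=1,low[4]=?); scc=(scc[0]=1,scc[1]=?,scc[2]=0,scc[3]=0,scc[4]=?)
step 4: low=(low[0]=0,low[1]=3,low[2]=1,low[3]=1,low[4]=3); scc=(scc[0]=1,scc[1]=?,scc[2]=0,scc[3]=0,scc[4]=?)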